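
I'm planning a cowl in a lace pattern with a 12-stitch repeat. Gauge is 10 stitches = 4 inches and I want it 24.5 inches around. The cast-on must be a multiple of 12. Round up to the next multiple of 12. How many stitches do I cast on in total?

72 stitches.

10 / 4 = 2.5 sts per inch.
24.5 × 2.5 = 61.25 sts.
Next multiple of 12: 72.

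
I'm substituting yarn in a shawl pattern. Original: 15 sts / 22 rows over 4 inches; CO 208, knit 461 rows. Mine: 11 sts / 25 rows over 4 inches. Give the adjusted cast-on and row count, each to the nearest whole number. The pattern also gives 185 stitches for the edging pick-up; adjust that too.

Stitches: 208 × 11/15 = 152.53 → 153.
Rows: 461 × 25/22 = 523.86 → 524.
edging pick-up: 185 × 11/15 = 135.67 → 136.

Cast on 153 stitches; work 524 rows; edging pick-up 136 stitches.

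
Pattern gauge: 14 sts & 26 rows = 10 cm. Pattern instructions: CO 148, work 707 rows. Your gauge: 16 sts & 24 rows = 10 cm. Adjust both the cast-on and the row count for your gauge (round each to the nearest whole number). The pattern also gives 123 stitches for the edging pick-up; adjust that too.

Stitches: 148 × 16/14 = 169.14 → 169.
Rows: 707 × 24/26 = 652.62 → 653.
edging pick-up: 123 × 16/14 = 140.57 → 141.

Cast on 169 stitches; work 653 rows; edging pick-up 141 stitches.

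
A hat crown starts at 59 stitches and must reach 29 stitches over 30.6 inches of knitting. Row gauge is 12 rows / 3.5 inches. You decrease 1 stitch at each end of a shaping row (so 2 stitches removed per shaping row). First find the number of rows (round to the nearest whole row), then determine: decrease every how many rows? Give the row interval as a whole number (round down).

Rows = 30.6 × 3.429 = 104.9 → 105 rows.
Stitches to remove: 30 → 15 shaping rows (at 2 st each).
105 / 15 = 7.00 → every 7 rows.

Decrease every 7th row.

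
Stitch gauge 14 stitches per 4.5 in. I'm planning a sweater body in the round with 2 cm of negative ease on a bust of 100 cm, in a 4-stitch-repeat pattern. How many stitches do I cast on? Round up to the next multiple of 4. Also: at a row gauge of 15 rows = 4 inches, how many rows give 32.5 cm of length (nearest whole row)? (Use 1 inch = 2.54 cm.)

Finished = 100 − 2 = 98 cm.
98 cm × 1/2.54 = 38.58 inches.
14/4.5 = 3.111 sts per in; 38.58 × 3.111 = 120.03 sts.
Next multiple of 4 → 124.
32.5 cm = 12.80 inches; × 3.75 = 47.98 → 48 rows.

Cast on 124 stitches; work 48 rows.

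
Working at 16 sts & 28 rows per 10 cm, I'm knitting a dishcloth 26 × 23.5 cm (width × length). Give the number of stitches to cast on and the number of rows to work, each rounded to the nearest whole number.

Stitch gauge = 16/10 = 1.6 sts/cm; 26 × 1.6 = 41.60 → 42 sts.
Row gauge = 28/10 = 2.8 rows/cm; 23.5 × 2.8 = 65.80 → 66 rows.

Cast on 42 stitches and work 66 rows.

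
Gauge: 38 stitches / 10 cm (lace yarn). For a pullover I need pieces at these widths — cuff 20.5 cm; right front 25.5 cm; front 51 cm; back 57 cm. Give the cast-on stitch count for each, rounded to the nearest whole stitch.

cuff 78; right front 97; front 194; back 217.

Rate = 38/10 = 3.8 sts per cm.
cuff: 20.5 × 3.8 = 77.90 → 78.
right front: 25.5 × 3.8 = 96.90 → 97.
front: 51 × 3.8 = 193.80 → 194.
back: 57 × 3.8 = 216.60 → 217.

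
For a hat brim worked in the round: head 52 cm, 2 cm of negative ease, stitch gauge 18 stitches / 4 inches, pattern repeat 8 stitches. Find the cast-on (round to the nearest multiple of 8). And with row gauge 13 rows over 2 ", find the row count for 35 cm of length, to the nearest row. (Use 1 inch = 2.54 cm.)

Finished = 52 − 2 = 50 cm.
50 cm × 1/2.54 = 19.69 inches.
18/4 = 4.5 sts per in; 19.69 × 4.5 = 88.58 sts.
Nearest multiple of 8 → 88.
35 cm = 13.78 inches; × 6.5 = 89.57 → 90 rows.

Cast on 88 stitches; work 90 rows.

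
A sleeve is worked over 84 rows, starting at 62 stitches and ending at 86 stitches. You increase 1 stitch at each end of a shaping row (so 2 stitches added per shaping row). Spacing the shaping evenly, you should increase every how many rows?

Stitches to add: |86 − 62| = 24.
Shaping rows needed: 24 / 2 = 12.
84 rows / 12 = every 7 rows.

Increase every 7th row.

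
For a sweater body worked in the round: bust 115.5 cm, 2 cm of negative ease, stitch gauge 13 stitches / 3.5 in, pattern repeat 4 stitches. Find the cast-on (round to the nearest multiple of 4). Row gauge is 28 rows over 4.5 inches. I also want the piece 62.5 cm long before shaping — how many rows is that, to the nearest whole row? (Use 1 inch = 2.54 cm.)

Cast on 164 stitches; work 153 rows.

Finished = 115.5 − 2 = 113.5 cm.
113.5 cm × 1/2.54 = 44.69 inches.
13/3.5 = 3.714 sts per in; 44.69 × 3.714 = 165.97 sts.
Nearest multiple of 4 → 164.
62.5 cm = 24.61 inches; × 6.222 = 153.11 → 153 rows.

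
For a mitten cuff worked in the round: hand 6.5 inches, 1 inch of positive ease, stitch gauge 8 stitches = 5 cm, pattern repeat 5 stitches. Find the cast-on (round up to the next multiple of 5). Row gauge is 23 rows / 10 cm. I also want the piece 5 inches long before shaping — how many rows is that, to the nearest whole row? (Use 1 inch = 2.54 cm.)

Cast on 35 stitches; work 29 rows.

Finished = 6.5 + 1 = 7.5 inches.
7.5 inches × 2.54 = 19.05 cm.
8/5 = 1.6 sts per cm; 19.05 × 1.6 = 30.48 sts.
Next multiple of 5 → 35.
5 inches = 12.70 cm; × 2.3 = 29.21 → 29 rows.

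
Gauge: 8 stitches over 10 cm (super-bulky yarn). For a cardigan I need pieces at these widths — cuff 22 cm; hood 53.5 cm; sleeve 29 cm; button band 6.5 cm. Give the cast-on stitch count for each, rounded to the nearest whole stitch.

Rate = 8/10 = 0.8 sts per cm.
cuff: 22 × 0.8 = 17.60 → 18.
hood: 53.5 × 0.8 = 42.80 → 43.
sleeve: 29 × 0.8 = 23.20 → 23.
button band: 6.5 × 0.8 = 5.20 → 5.

cuff 18; hood 43; sleeve 23; button band 5.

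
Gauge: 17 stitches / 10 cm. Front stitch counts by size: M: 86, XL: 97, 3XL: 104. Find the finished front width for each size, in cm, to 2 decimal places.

17/10 = 1.7 sts per cm.
M: 86 / 1.7 = 50.588 → 50.59 cm.
XL: 97 / 1.7 = 57.059 → 57.06 cm.
3XL: 104 / 1.7 = 61.176 → 61.18 cm.

M 50.59 cm; XL 57.06 cm; 3XL 61.18 cm.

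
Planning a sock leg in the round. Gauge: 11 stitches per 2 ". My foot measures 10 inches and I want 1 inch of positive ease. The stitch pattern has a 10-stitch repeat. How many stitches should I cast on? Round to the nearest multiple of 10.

60 stitches.

Finished = 10 + 1 = 11 inches.
11 / 2 = 5.5 sts/in.
11 × 5.5 = 60.50 sts.
Nearest multiple of 10: 60.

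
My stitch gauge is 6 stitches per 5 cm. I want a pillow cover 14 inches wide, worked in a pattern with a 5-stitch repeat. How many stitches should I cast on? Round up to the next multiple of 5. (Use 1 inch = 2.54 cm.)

14 in = 14 × 2.54 = 35.56 cm.
6 / 5 = 1.2 sts/cm.
35.56 × 1.2 = 42.67 sts.
→ 45.

Cast on 45 stitches.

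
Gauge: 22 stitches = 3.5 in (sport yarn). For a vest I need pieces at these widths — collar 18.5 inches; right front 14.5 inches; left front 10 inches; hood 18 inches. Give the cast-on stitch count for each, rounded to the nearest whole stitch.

Rate = 22/3.5 = 6.286 sts per in.
collar: 18.5 × 6.286 = 116.29 → 116.
right front: 14.5 × 6.286 = 91.14 → 91.
left front: 10 × 6.286 = 62.86 → 63.
hood: 18 × 6.286 = 113.14 → 113.

collar 116; right front 91; left front 63; hood 113.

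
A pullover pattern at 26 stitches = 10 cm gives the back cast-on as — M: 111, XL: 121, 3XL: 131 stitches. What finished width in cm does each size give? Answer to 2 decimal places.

26/10 = 2.6 sts per cm.
M: 111 / 2.6 = 42.692 → 42.69 cm.
XL: 121 / 2.6 = 46.538 → 46.54 cm.
3XL: 131 / 2.6 = 50.385 → 50.38 cm.

M 42.69 cm; XL 46.54 cm; 3XL 50.38 cm.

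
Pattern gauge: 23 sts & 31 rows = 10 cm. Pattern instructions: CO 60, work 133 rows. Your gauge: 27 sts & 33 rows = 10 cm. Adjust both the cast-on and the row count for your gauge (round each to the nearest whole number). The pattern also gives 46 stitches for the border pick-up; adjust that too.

Stitches: 60 × 27/23 = 70.43 → 70.
Rows: 133 × 33/31 = 141.58 → 142.
border pick-up: 46 × 27/23 = 54.00 → 54.

Cast on 70 stitches; work 142 rows; border pick-up 54 stitches.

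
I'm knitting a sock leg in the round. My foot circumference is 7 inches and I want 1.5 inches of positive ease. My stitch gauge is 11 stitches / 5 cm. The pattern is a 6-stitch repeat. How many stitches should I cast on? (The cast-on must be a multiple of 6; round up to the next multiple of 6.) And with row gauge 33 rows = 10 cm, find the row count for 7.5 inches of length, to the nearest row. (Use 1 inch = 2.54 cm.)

Finished = 7 + 1.5 = 8.5 inches.
8.5 inches × 2.54 = 21.59 cm.
11/5 = 2.2 sts per cm; 21.59 × 2.2 = 47.50 sts.
Next multiple of 6 → 48.
7.5 inches = 19.05 cm; × 3.3 = 62.87 → 63 rows.

Cast on 48 stitches; work 63 rows.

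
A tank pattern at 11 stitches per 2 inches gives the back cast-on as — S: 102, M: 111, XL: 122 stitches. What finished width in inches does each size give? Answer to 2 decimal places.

S 18.55 inches; M 20.18 inches; XL 22.18 inches.

11/2 = 5.5 sts per in.
S: 102 / 5.5 = 18.545 → 18.55 in.
M: 111 / 5.5 = 20.182 → 20.18 in.
XL: 122 / 5.5 = 22.182 → 22.18 in.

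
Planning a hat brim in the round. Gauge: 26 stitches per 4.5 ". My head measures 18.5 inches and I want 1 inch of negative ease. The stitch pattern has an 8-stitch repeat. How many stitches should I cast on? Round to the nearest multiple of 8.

Cast on 104 stitches.

Finished = 18.5 − 1 = 17.5 inches.
26 / 4.5 = 5.778 sts/in.
17.5 × 5.778 = 101.11 sts.
Nearest multiple of 8: 104.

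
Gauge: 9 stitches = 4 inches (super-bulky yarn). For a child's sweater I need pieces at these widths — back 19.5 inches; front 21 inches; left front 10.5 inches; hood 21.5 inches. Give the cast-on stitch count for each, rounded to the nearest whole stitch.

back 44; front 47; left front 24; hood 48.

Rate = 9/4 = 2.25 sts per in.
back: 19.5 × 2.25 = 43.88 → 44.
front: 21 × 2.25 = 47.25 → 47.
left front: 10.5 × 2.25 = 23.62 → 24.
hood: 21.5 × 2.25 = 48.38 → 48.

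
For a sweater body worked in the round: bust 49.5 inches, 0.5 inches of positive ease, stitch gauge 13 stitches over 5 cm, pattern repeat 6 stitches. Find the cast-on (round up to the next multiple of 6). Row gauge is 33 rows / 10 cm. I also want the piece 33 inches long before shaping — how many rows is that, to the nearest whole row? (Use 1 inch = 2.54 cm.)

Cast on 336 stitches; work 277 rows.

Finished = 49.5 + 0.5 = 50 inches.
50 inches × 2.54 = 127.00 cm.
13/5 = 2.6 sts per cm; 127.00 × 2.6 = 330.20 sts.
Next multiple of 6 → 336.
33 inches = 83.82 cm; × 3.3 = 276.61 → 277 rows.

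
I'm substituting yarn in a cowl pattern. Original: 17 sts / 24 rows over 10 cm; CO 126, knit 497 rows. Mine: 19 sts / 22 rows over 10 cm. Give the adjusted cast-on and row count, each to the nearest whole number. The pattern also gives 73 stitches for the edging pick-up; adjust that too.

Cast on 141 stitches; work 456 rows; edging pick-up 82 stitches.

Stitches: 126 × 19/17 = 140.82 → 141.
Rows: 497 × 22/24 = 455.58 → 456.
edging pick-up: 73 × 19/17 = 81.59 → 82.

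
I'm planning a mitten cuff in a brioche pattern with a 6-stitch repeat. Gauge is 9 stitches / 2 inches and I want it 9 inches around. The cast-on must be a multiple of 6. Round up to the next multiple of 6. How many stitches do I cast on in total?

CO 42 sts.

9 / 2 = 4.5 sts per inch.
9 × 4.5 = 40.50 sts.
Next multiple of 6: 42.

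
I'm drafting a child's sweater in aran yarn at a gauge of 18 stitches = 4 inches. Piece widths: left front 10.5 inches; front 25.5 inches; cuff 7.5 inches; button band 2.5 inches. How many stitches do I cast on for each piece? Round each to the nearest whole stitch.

Rate = 18/4 = 4.5 sts per in.
left front: 10.5 × 4.5 = 47.25 → 47.
front: 25.5 × 4.5 = 114.75 → 115.
cuff: 7.5 × 4.5 = 33.75 → 34.
button band: 2.5 × 4.5 = 11.25 → 11.

left front 47; front 115; cuff 34; button band 11.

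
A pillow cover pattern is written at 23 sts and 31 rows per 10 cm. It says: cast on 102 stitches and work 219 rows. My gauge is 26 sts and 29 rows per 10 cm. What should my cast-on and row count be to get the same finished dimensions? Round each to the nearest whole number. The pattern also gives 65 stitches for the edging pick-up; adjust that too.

Cast on 115 stitches; work 205 rows; edging pick-up 73 stitches.

Stitches: 102 × 26/23 = 115.30 → 115.
Rows: 219 × 29/31 = 204.87 → 205.
edging pick-up: 65 × 26/23 = 73.48 → 73.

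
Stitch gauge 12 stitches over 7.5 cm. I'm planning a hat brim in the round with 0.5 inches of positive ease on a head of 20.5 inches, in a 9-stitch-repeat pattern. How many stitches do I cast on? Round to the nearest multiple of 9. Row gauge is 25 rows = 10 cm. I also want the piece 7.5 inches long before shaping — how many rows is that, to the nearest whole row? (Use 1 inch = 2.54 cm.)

Finished = 20.5 + 0.5 = 21 inches.
21 inches × 2.54 = 53.34 cm.
12/7.5 = 1.6 sts per cm; 53.34 × 1.6 = 85.34 sts.
Nearest multiple of 9 → 81.
7.5 inches = 19.05 cm; × 2.5 = 47.62 → 48 rows.

Cast on 81 stitches; work 48 rows.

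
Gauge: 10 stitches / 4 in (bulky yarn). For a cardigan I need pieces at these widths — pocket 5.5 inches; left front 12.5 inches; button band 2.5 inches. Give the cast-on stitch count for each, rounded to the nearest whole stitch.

pocket 14; left front 31; button band 6.

Rate = 10/4 = 2.5 sts per in.
pocket: 5.5 × 2.5 = 13.75 → 14.
left front: 12.5 × 2.5 = 31.25 → 31.
button band: 2.5 × 2.5 = 6.25 → 6.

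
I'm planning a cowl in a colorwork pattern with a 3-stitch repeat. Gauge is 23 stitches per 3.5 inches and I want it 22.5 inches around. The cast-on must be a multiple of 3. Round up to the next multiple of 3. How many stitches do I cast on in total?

23 / 3.5 = 6.571 sts per inch.
22.5 × 6.571 = 147.86 sts.
Next multiple of 3: 150.

Cast on 150 stitches.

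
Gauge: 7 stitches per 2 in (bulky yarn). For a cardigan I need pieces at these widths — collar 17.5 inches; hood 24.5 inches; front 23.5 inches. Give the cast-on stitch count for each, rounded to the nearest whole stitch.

Rate = 7/2 = 3.5 sts per in.
collar: 17.5 × 3.5 = 61.25 → 61.
hood: 24.5 × 3.5 = 85.75 → 86.
front: 23.5 × 3.5 = 82.25 → 82.

collar 61; hood 86; front 82.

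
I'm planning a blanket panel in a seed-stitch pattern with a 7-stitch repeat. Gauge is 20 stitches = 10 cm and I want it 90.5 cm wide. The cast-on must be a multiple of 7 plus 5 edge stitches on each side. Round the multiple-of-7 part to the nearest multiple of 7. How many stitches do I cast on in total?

178 stitches.

20 / 10 = 2 sts per cm.
90.5 × 2 = 181.00 sts.
Less 10 edge sts → 171.00 for the repeat.
Nearest multiple of 7: 168.
Add back 10 edge sts → 178.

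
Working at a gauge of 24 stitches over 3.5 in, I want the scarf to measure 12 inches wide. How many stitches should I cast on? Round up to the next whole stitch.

83 stitches.

24 stitches / 3.5 in = 6.857 stitches per inch.
12 × 6.857 = 82.29 stitches.
Round up → 83.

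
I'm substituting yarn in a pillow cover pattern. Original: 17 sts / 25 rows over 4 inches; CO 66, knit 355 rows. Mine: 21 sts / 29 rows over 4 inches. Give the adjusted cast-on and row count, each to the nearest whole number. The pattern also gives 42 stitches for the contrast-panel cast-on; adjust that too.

Cast on 82 stitches; work 412 rows; contrast-panel cast-on 52 stitches.

Stitches: 66 × 21/17 = 81.53 → 82.
Rows: 355 × 29/25 = 411.80 → 412.
contrast-panel cast-on: 42 × 21/17 = 51.88 → 52.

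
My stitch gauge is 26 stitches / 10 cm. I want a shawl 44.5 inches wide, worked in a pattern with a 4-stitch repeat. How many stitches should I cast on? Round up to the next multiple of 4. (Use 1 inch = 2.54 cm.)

296 stitches.

44.5 in = 44.5 × 2.54 = 113.03 cm.
26 / 10 = 2.6 sts/cm.
113.03 × 2.6 = 293.88 sts.
→ 296.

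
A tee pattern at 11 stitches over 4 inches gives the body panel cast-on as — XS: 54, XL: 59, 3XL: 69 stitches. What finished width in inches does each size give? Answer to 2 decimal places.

XS 19.64 inches; XL 21.45 inches; 3XL 25.09 inches.

11/4 = 2.75 sts per in.
XS: 54 / 2.75 = 19.636 → 19.64 in.
XL: 59 / 2.75 = 21.455 → 21.45 in.
3XL: 69 / 2.75 = 25.091 → 25.09 in.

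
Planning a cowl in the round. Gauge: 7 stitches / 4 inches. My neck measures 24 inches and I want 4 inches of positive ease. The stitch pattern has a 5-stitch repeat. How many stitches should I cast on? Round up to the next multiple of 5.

Finished = 24 + 4 = 28 inches.
7 / 4 = 1.75 sts/in.
28 × 1.75 = 49.00 sts.
Next multiple of 5: 50.

CO 50 sts.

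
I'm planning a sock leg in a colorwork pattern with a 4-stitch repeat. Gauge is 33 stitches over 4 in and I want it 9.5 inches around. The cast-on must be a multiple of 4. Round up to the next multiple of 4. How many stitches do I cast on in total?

33 / 4 = 8.25 sts per inch.
9.5 × 8.25 = 78.38 sts.
Next multiple of 4: 80.

Cast on 80 stitches.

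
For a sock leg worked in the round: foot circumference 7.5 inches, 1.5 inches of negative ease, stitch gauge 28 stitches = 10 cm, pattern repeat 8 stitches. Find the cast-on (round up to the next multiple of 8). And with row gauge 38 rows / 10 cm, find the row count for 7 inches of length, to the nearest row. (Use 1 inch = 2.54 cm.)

Finished = 7.5 − 1.5 = 6 inches.
6 inches × 2.54 = 15.24 cm.
28/10 = 2.8 sts per cm; 15.24 × 2.8 = 42.67 sts.
Next multiple of 8 → 48.
7 inches = 17.78 cm; × 3.8 = 67.56 → 68 rows.

Cast on 48 stitches; work 68 rows.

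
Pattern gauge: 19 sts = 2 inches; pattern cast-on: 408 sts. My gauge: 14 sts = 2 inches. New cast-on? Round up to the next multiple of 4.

CO 304 sts.

Scale factor = 14 / 19 = 0.737.
408 × 14 / 19 = 300.63 sts.
→ 304 sts.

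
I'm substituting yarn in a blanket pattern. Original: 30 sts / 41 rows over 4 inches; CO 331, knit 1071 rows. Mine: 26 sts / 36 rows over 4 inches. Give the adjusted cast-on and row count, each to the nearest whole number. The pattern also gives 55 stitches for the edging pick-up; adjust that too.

Cast on 287 stitches; work 940 rows; edging pick-up 48 stitches.

Stitches: 331 × 26/30 = 286.87 → 287.
Rows: 1071 × 36/41 = 940.39 → 940.
edging pick-up: 55 × 26/30 = 47.67 → 48.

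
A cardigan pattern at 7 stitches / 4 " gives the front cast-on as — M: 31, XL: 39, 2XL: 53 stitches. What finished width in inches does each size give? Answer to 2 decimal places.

M 17.71 inches; XL 22.29 inches; 2XL 30.29 inches.

7/4 = 1.75 sts per in.
M: 31 / 1.75 = 17.714 → 17.71 in.
XL: 39 / 1.75 = 22.286 → 22.29 in.
2XL: 53 / 1.75 = 30.286 → 30.29 in.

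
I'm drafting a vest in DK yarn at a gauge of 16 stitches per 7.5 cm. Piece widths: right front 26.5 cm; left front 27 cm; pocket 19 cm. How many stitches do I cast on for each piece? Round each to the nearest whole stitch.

right front 57; left front 58; pocket 41.

Rate = 16/7.5 = 2.133 sts per cm.
right front: 26.5 × 2.133 = 56.53 → 57.
left front: 27 × 2.133 = 57.60 → 58.
pocket: 19 × 2.133 = 40.53 → 41.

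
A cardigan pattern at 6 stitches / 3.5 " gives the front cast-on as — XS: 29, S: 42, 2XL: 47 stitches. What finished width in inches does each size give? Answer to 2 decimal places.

6/3.5 = 1.714 sts per in.
XS: 29 / 1.714 = 16.917 → 16.92 in.
S: 42 / 1.714 = 24.500 → 24.50 in.
2XL: 47 / 1.714 = 27.417 → 27.42 in.

XS 16.92 inches; S 24.50 inches; 2XL 27.42 inches.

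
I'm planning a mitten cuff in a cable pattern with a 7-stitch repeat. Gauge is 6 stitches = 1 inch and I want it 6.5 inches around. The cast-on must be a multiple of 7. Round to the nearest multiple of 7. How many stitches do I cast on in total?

6 / 1 = 6 sts per inch.
6.5 × 6 = 39.00 sts.
Nearest multiple of 7: 42.

CO 42 sts.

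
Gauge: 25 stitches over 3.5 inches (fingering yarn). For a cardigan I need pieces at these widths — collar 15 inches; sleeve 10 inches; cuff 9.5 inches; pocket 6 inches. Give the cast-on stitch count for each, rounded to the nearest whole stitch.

Rate = 25/3.5 = 7.143 sts per in.
collar: 15 × 7.143 = 107.14 → 107.
sleeve: 10 × 7.143 = 71.43 → 71.
cuff: 9.5 × 7.143 = 67.86 → 68.
pocket: 6 × 7.143 = 42.86 → 43.

collar 107; sleeve 71; cuff 68; pocket 43.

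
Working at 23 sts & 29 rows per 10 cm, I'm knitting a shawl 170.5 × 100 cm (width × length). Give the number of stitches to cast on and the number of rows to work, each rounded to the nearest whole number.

Cast on 392 stitches and work 290 rows.

Stitch gauge = 23/10 = 2.3 sts/cm; 170.5 × 2.3 = 392.15 → 392 sts.
Row gauge = 29/10 = 2.9 rows/cm; 100 × 2.9 = 290.00 → 290 rows.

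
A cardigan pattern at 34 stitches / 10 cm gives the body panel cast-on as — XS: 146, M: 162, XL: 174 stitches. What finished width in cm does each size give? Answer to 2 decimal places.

XS 42.94 cm; M 47.65 cm; XL 51.18 cm.

34/10 = 3.4 sts per cm.
XS: 146 / 3.4 = 42.941 → 42.94 cm.
M: 162 / 3.4 = 47.647 → 47.65 cm.
XL: 174 / 3.4 = 51.176 → 51.18 cm.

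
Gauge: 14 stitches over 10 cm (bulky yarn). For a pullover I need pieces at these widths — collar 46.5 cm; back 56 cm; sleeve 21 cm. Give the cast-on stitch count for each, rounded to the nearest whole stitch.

Rate = 14/10 = 1.4 sts per cm.
collar: 46.5 × 1.4 = 65.10 → 65.
back: 56 × 1.4 = 78.40 → 78.
sleeve: 21 × 1.4 = 29.40 → 29.

collar 65; back 78; sleeve 29.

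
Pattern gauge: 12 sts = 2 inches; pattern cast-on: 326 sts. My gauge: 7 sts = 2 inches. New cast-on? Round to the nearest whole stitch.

Scale factor = 7 / 12 = 0.583.
326 × 7 / 12 = 190.17 sts.
→ 190 sts.

190 stitches.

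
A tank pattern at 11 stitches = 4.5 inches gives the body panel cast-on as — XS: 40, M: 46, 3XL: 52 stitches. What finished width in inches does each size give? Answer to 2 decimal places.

XS 16.36 inches; M 18.82 inches; 3XL 21.27 inches.

11/4.5 = 2.444 sts per in.
XS: 40 / 2.444 = 16.364 → 16.36 in.
M: 46 / 2.444 = 18.818 → 18.82 in.
3XL: 52 / 2.444 = 21.273 → 21.27 in.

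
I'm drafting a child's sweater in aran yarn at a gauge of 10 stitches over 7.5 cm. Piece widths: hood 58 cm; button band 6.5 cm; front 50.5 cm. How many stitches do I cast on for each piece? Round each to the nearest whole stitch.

Rate = 10/7.5 = 1.333 sts per cm.
hood: 58 × 1.333 = 77.33 → 77.
button band: 6.5 × 1.333 = 8.67 → 9.
front: 50.5 × 1.333 = 67.33 → 67.

hood 77; button band 9; front 67.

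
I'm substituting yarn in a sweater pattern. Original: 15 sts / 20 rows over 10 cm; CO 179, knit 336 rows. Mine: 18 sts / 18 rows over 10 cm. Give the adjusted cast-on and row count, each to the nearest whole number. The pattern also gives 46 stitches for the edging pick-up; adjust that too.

Stitches: 179 × 18/15 = 214.80 → 215.
Rows: 336 × 18/20 = 302.40 → 302.
edging pick-up: 46 × 18/15 = 55.20 → 55.

Cast on 215 stitches; work 302 rows; edging pick-up 55 stitches.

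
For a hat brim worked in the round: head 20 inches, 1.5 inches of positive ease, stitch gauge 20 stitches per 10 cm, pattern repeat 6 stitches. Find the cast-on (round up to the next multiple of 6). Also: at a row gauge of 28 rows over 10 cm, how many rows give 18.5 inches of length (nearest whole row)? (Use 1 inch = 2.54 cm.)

Finished = 20 + 1.5 = 21.5 inches.
21.5 inches × 2.54 = 54.61 cm.
20/10 = 2 sts per cm; 54.61 × 2 = 109.22 sts.
Next multiple of 6 → 114.
18.5 inches = 46.99 cm; × 2.8 = 131.57 → 132 rows.

Cast on 114 stitches; work 132 rows.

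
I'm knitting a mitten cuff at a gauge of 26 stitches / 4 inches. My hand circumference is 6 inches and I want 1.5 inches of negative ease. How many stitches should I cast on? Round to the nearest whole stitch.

CO 29 sts.

Finished = 6 − 1.5 = 4.5 in.
26 / 4 = 6.5 sts per inch.
4.50 × 6.5 = 29.25 sts.
→ 29 sts.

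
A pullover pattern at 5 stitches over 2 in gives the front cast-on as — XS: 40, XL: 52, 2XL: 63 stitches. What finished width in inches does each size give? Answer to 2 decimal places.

5/2 = 2.5 sts per in.
XS: 40 / 2.5 = 16.000 → 16.00 in.
XL: 52 / 2.5 = 20.800 → 20.80 in.
2XL: 63 / 2.5 = 25.200 → 25.20 in.

XS 16.00 inches; XL 20.80 inches; 2XL 25.20 inches.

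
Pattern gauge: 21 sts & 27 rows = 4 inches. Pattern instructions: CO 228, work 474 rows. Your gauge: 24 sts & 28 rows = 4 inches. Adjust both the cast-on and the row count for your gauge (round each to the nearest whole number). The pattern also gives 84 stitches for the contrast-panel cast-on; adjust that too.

Stitches: 228 × 24/21 = 260.57 → 261.
Rows: 474 × 28/27 = 491.56 → 492.
contrast-panel cast-on: 84 × 24/21 = 96.00 → 96.

Cast on 261 stitches; work 492 rows; contrast-panel cast-on 96 stitches.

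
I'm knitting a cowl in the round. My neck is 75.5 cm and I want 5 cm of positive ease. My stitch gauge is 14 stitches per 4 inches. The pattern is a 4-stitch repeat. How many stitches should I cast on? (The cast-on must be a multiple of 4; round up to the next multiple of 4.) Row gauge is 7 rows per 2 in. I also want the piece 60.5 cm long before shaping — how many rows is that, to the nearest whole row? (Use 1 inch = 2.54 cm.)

Cast on 112 stitches; work 83 rows.

Finished = 75.5 + 5 = 80.5 cm.
80.5 cm × 1/2.54 = 31.69 inches.
14/4 = 3.5 sts per in; 31.69 × 3.5 = 110.93 sts.
Next multiple of 4 → 112.
60.5 cm = 23.82 inches; × 3.5 = 83.37 → 83 rows.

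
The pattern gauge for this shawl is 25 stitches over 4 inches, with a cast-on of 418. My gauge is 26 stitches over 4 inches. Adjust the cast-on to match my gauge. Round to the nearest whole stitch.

Scale factor = 26 / 25 = 1.040.
418 × 26 / 25 = 434.72 sts.
→ 435 sts.

435 stitches.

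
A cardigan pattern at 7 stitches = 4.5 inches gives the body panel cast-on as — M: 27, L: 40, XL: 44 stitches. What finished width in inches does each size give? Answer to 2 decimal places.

M 17.36 inches; L 25.71 inches; XL 28.29 inches.

7/4.5 = 1.556 sts per in.
M: 27 / 1.556 = 17.357 → 17.36 in.
L: 40 / 1.556 = 25.714 → 25.71 in.
XL: 44 / 1.556 = 28.286 → 28.29 in.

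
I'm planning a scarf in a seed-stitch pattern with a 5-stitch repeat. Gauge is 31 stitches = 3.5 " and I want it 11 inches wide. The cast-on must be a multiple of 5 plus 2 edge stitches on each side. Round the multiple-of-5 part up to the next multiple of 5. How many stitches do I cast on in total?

31 / 3.5 = 8.857 sts per inch.
11 × 8.857 = 97.43 sts.
Less 4 edge sts → 93.43 for the repeat.
Next multiple of 5: 95.
Add back 4 edge sts → 99.

99 stitches.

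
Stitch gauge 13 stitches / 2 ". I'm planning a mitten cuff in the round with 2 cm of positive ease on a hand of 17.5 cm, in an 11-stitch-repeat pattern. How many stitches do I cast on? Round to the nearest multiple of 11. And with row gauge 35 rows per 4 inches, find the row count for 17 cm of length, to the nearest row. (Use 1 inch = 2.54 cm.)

Cast on 55 stitches; work 59 rows.

Finished = 17.5 + 2 = 19.5 cm.
19.5 cm × 1/2.54 = 7.68 inches.
13/2 = 6.5 sts per in; 7.68 × 6.5 = 49.90 sts.
Nearest multiple of 11 → 55.
17 cm = 6.69 inches; × 8.75 = 58.56 → 59 rows.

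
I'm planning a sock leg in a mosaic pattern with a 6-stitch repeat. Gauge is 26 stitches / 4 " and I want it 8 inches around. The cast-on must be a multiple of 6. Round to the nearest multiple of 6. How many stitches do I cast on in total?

26 / 4 = 6.5 sts per inch.
8 × 6.5 = 52.00 sts.
Nearest multiple of 6: 54.

CO 54 sts.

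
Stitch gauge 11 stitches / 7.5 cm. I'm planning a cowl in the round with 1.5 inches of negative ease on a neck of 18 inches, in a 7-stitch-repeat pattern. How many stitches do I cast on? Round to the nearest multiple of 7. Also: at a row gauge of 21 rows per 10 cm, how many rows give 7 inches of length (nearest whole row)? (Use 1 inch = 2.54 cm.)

Cast on 63 stitches; work 37 rows.

Finished = 18 − 1.5 = 16.5 inches.
16.5 inches × 2.54 = 41.91 cm.
11/7.5 = 1.467 sts per cm; 41.91 × 1.467 = 61.47 sts.
Nearest multiple of 7 → 63.
7 inches = 17.78 cm; × 2.1 = 37.34 → 37 rows.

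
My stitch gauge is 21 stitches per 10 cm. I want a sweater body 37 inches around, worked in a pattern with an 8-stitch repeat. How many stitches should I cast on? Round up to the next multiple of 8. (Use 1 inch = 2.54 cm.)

CO 200 sts.

37 in = 37 × 2.54 = 93.98 cm.
21 / 10 = 2.1 sts/cm.
93.98 × 2.1 = 197.36 sts.
→ 200.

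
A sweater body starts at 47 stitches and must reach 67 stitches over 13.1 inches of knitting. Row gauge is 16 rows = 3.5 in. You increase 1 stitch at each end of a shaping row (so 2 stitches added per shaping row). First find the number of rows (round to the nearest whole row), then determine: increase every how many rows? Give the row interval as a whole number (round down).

Rows = 13.1 × 4.571 = 59.9 → 60 rows.
Stitches to add: 20 → 10 shaping rows (at 2 st each).
60 / 10 = 6.00 → every 6 rows.

Increase every 6th row.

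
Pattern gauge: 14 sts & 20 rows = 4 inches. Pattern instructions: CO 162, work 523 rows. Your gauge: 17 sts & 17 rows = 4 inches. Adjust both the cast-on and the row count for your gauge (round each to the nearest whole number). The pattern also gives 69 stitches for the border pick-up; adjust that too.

Cast on 197 stitches; work 445 rows; border pick-up 84 stitches.

Stitches: 162 × 17/14 = 196.71 → 197.
Rows: 523 × 17/20 = 444.55 → 445.
border pick-up: 69 × 17/14 = 83.79 → 84.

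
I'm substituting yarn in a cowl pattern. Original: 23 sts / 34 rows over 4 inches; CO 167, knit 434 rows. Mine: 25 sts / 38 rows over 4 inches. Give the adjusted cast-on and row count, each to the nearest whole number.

Cast on 182 stitches; work 485 rows.

Stitches: 167 × 25/23 = 181.52 → 182.
Rows: 434 × 38/34 = 485.06 → 485.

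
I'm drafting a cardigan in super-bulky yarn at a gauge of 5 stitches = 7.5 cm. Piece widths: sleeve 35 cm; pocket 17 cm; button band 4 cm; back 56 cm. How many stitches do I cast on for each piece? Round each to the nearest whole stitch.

Rate = 5/7.5 = 0.667 sts per cm.
sleeve: 35 × 0.667 = 23.33 → 23.
pocket: 17 × 0.667 = 11.33 → 11.
button band: 4 × 0.667 = 2.67 → 3.
back: 56 × 0.667 = 37.33 → 37.

sleeve 23; pocket 11; button band 3; back 37.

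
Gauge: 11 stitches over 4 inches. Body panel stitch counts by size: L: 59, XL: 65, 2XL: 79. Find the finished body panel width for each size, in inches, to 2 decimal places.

11/4 = 2.75 sts per in.
L: 59 / 2.75 = 21.455 → 21.45 in.
XL: 65 / 2.75 = 23.636 → 23.64 in.
2XL: 79 / 2.75 = 28.727 → 28.73 in.

L 21.45 inches; XL 23.64 inches; 2XL 28.73 inches.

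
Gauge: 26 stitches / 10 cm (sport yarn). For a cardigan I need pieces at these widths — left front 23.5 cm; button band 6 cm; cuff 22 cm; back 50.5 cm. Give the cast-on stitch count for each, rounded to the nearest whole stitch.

left front 61; button band 16; cuff 57; back 131.

Rate = 26/10 = 2.6 sts per cm.
left front: 23.5 × 2.6 = 61.10 → 61.
button band: 6 × 2.6 = 15.60 → 16.
cuff: 22 × 2.6 = 57.20 → 57.
back: 50.5 × 2.6 = 131.30 → 131.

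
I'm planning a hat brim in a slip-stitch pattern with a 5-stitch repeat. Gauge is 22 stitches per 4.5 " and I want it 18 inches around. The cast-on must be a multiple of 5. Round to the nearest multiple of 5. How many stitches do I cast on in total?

22 / 4.5 = 4.889 sts per inch.
18 × 4.889 = 88.00 sts.
Nearest multiple of 5: 90.

Cast on 90 stitches.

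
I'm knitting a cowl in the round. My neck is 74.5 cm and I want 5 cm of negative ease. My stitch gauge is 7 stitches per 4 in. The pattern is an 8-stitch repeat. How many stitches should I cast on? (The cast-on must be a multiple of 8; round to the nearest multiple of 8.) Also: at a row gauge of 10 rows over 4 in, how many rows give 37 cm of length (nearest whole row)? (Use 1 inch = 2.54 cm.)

Finished = 74.5 − 5 = 69.5 cm.
69.5 cm × 1/2.54 = 27.36 inches.
7/4 = 1.75 sts per in; 27.36 × 1.75 = 47.88 sts.
Nearest multiple of 8 → 48.
37 cm = 14.57 inches; × 2.5 = 36.42 → 36 rows.

Cast on 48 stitches; work 36 rows.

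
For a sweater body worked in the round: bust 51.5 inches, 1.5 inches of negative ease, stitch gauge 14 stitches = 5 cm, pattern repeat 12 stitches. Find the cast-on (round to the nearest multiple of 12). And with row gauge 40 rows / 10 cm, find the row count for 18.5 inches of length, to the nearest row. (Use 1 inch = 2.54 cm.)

Finished = 51.5 − 1.5 = 50 inches.
50 inches × 2.54 = 127.00 cm.
14/5 = 2.8 sts per cm; 127.00 × 2.8 = 355.60 sts.
Nearest multiple of 12 → 360.
18.5 inches = 46.99 cm; × 4 = 187.96 → 188 rows.

Cast on 360 stitches; work 188 rows.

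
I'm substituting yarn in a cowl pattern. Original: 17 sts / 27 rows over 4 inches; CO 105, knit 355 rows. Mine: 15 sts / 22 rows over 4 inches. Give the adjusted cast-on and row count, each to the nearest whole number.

Cast on 93 stitches; work 289 rows.

Stitches: 105 × 15/17 = 92.65 → 93.
Rows: 355 × 22/27 = 289.26 → 289.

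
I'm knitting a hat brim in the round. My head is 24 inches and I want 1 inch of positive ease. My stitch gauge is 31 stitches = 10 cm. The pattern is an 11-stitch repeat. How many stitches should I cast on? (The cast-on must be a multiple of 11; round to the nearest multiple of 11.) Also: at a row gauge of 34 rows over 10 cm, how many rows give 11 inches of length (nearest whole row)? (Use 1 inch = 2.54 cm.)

Finished = 24 + 1 = 25 inches.
25 inches × 2.54 = 63.50 cm.
31/10 = 3.1 sts per cm; 63.50 × 3.1 = 196.85 sts.
Nearest multiple of 11 → 198.
11 inches = 27.94 cm; × 3.4 = 95.00 → 95 rows.

Cast on 198 stitches; work 95 rows.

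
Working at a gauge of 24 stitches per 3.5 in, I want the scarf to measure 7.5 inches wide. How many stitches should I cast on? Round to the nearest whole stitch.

24 stitches / 3.5 in = 6.857 stitches per inch.
7.5 × 6.857 = 51.43 stitches.
Round to nearest → 51.

51 stitches.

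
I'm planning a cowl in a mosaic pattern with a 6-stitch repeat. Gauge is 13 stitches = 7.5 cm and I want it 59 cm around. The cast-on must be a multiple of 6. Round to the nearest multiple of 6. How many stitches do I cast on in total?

13 / 7.5 = 1.733 sts per cm.
59 × 1.733 = 102.27 sts.
Nearest multiple of 6: 102.

102 stitches.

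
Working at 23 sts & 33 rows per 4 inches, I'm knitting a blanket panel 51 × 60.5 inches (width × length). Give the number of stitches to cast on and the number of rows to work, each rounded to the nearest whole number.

Stitch gauge = 23/4 = 5.75 sts/in; 51 × 5.75 = 293.25 → 293 sts.
Row gauge = 33/4 = 8.25 rows/in; 60.5 × 8.25 = 499.12 → 499 rows.

Cast on 293 stitches and work 499 rows.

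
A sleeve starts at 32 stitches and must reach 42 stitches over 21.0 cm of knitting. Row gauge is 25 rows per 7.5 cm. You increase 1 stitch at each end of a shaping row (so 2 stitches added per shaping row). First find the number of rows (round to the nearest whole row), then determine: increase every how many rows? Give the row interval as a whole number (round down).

Increase every 14th row.

Rows = 21.0 × 3.333 = 70.0 → 70 rows.
Stitches to add: 10 → 5 shaping rows (at 2 st each).
70 / 5 = 14.00 → every 14 rows.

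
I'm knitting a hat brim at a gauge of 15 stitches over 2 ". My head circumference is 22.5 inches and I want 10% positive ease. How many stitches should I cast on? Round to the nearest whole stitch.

Cast on 186 stitches.

Finished = 22.5 × 1.10 = 24.75 in.
15 / 2 = 7.5 sts per inch.
24.75 × 7.5 = 185.62 sts.
→ 186 sts.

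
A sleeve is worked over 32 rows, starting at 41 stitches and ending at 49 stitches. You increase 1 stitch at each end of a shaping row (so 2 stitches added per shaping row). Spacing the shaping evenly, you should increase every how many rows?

Stitches to add: |49 − 41| = 8.
Shaping rows needed: 8 / 2 = 4.
32 rows / 4 = every 8 rows.

Increase every 8th row.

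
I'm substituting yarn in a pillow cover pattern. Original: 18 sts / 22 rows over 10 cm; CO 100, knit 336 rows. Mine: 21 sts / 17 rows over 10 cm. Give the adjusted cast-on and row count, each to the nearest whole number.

Stitches: 100 × 21/18 = 116.67 → 117.
Rows: 336 × 17/22 = 259.64 → 260.

Cast on 117 stitches; work 260 rows.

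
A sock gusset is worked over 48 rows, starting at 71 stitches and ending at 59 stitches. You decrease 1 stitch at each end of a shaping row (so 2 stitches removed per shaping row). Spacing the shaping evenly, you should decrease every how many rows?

Stitches to remove: |59 − 71| = 12.
Shaping rows needed: 12 / 2 = 6.
48 rows / 6 = every 8 rows.

Decrease every 8th row.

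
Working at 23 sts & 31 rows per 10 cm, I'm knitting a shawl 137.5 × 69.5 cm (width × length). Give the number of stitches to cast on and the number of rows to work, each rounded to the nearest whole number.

Stitch gauge = 23/10 = 2.3 sts/cm; 137.5 × 2.3 = 316.25 → 316 sts.
Row gauge = 31/10 = 3.1 rows/cm; 69.5 × 3.1 = 215.45 → 215 rows.

Cast on 316 stitches and work 215 rows.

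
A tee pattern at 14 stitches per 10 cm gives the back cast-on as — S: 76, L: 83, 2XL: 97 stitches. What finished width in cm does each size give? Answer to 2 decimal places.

14/10 = 1.4 sts per cm.
S: 76 / 1.4 = 54.286 → 54.29 cm.
L: 83 / 1.4 = 59.286 → 59.29 cm.
2XL: 97 / 1.4 = 69.286 → 69.29 cm.

S 54.29 cm; L 59.29 cm; 2XL 69.29 cm.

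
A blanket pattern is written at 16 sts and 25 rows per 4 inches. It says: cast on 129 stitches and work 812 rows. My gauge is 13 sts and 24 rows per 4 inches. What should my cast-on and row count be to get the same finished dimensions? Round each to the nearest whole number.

Stitches: 129 × 13/16 = 104.81 → 105.
Rows: 812 × 24/25 = 779.52 → 780.

Cast on 105 stitches; work 780 rows.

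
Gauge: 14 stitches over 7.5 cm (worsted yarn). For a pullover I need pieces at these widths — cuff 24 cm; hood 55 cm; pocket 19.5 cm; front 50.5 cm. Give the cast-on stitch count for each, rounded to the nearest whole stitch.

cuff 45; hood 103; pocket 36; front 94.

Rate = 14/7.5 = 1.867 sts per cm.
cuff: 24 × 1.867 = 44.80 → 45.
hood: 55 × 1.867 = 102.67 → 103.
pocket: 19.5 × 1.867 = 36.40 → 36.
front: 50.5 × 1.867 = 94.27 → 94.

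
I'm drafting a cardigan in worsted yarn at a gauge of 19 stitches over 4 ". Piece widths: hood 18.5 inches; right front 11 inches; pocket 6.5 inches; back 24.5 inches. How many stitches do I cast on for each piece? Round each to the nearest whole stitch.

hood 88; right front 52; pocket 31; back 116.

Rate = 19/4 = 4.75 sts per in.
hood: 18.5 × 4.75 = 87.88 → 88.
right front: 11 × 4.75 = 52.25 → 52.
pocket: 6.5 × 4.75 = 30.88 → 31.
back: 24.5 × 4.75 = 116.38 → 116.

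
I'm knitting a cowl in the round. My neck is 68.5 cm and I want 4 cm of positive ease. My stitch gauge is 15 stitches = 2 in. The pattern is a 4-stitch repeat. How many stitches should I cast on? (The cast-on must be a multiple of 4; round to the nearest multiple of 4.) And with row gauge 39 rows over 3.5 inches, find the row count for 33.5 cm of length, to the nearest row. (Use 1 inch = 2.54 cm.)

Cast on 216 stitches; work 147 rows.

Finished = 68.5 + 4 = 72.5 cm.
72.5 cm × 1/2.54 = 28.54 inches.
15/2 = 7.5 sts per in; 28.54 × 7.5 = 214.07 sts.
Nearest multiple of 4 → 216.
33.5 cm = 13.19 inches; × 11.143 = 146.96 → 147 rows.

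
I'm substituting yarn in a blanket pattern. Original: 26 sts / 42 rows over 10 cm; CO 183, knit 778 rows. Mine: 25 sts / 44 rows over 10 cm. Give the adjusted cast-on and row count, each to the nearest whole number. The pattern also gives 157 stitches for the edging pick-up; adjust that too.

Stitches: 183 × 25/26 = 175.96 → 176.
Rows: 778 × 44/42 = 815.05 → 815.
edging pick-up: 157 × 25/26 = 150.96 → 151.

Cast on 176 stitches; work 815 rows; edging pick-up 151 stitches.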